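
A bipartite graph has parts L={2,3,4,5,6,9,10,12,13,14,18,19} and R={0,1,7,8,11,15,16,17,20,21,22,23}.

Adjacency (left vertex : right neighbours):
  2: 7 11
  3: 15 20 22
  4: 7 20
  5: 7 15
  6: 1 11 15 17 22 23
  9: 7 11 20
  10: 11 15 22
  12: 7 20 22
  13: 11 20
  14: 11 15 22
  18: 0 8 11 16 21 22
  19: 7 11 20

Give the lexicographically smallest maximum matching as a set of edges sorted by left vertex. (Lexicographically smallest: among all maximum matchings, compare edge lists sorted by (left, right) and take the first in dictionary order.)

|M| = 7 (so the lex-smallest maximum matching has 7 edges)
process left vertices in ascending order; for each, take the smallest-labelled available neighbour that still permits 7 edges overall, or leave it unmatched if none does
lex-smallest matching: {2-7, 3-15, 4-20, 6-1, 9-11, 10-22, 18-0}

Lex-smallest maximum matching: {(2,7), (3,15), (4,20), (6,1), (9,11), (10,22), (18,0)}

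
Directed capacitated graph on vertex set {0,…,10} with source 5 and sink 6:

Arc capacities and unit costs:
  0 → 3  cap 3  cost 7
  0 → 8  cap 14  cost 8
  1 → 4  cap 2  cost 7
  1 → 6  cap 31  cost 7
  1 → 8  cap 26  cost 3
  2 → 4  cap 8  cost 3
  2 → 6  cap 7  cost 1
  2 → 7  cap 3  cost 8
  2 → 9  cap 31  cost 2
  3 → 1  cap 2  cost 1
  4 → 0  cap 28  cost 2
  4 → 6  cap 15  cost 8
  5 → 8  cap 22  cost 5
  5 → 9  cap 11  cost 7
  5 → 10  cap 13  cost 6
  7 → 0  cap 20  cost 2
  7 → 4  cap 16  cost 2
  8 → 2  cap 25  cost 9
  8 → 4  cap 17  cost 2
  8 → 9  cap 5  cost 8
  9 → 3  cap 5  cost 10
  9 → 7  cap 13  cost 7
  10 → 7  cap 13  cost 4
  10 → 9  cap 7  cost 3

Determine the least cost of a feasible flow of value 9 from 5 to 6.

shortest-cost path #1: 5→8→2→6 push 7 @ unit cost 15 (adds 105)
shortest-cost path #2: 5→8→4→6 push 2 @ unit cost 15 (adds 30)
total cost = 135

Minimum cost for 9 units: 135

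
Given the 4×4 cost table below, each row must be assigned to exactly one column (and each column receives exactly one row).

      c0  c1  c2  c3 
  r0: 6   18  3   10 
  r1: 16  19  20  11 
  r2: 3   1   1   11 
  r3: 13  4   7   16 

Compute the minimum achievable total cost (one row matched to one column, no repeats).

Minimum assignment cost: 21

optimal assignment: row0→col2 (cost 3), row1→col3 (cost 11), row2→col0 (cost 3), row3→col1 (cost 4)
total = 3 + 11 + 3 + 4 = 21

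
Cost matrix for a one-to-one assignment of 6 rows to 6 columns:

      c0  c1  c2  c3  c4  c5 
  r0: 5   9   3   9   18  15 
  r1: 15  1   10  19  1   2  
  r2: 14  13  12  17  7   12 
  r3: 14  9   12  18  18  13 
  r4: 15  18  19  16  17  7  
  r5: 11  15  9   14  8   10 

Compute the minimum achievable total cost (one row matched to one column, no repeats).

Minimum assignment cost: 46

one of 2 optimal assignments: row0→col0 (cost 5), row1→col1 (cost 1), row2→col4 (cost 7), row3→col2 (cost 12), row4→col5 (cost 7), row5→col3 (cost 14)
total = 5 + 1 + 7 + 12 + 7 + 14 = 46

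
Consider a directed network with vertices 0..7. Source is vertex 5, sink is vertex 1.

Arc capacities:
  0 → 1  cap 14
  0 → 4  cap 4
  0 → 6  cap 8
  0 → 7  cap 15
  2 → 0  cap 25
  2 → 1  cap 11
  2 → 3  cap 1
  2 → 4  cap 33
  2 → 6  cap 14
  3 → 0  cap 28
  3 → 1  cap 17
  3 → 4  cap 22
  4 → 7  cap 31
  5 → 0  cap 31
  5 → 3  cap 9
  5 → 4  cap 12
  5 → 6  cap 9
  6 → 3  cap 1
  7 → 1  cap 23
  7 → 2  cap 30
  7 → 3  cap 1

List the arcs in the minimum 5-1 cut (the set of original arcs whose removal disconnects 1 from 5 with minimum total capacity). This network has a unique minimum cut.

augment #1: 5→0→1 push 14
augment #2: 5→3→1 push 9
augment #3: 5→0→7→1 push 15
augment #4: 5→4→7→1 push 8
augment #5: 5→6→3→1 push 1
augment #6: 5→4→7→2→1 push 4
augment #7: 5→0→4→7→2→1 push 2
max flow = 53; residual-reachable set from 5 gives S-side
cut edges (S→T): {(5,0), (5,3), (5,4), (6,3)} total cap 53

Min-cut arcs: {(5,0), (5,3), (5,4), (6,3)} (total capacity 53)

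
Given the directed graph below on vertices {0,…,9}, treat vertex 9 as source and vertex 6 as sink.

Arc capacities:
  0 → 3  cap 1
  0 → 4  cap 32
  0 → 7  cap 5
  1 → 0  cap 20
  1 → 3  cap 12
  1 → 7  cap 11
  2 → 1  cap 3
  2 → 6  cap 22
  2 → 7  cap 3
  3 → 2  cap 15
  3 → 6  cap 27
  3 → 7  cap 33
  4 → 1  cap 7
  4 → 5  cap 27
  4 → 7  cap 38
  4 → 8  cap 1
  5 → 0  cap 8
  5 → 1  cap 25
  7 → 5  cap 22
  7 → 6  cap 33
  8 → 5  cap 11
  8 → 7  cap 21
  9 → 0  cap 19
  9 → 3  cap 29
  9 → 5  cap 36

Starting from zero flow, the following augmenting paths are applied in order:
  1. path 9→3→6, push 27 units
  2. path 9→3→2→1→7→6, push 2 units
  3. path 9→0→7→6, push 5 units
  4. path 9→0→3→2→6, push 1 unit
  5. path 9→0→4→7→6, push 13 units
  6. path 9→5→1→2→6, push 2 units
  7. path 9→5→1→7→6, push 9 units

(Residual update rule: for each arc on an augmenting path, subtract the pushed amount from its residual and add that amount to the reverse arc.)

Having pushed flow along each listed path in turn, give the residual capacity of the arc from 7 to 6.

after path 1 (9→3→6, push 27): res(7,6)=33
after path 2 (9→3→2→1→7→6, push 2): res(7,6)=31
after path 3 (9→0→7→6, push 5): res(7,6)=26
after path 4 (9→0→3→2→6, push 1): res(7,6)=26
after path 5 (9→0→4→7→6, push 13): res(7,6)=13
after path 6 (9→5→1→2→6, push 2): res(7,6)=13
after path 7 (9→5→1→7→6, push 9): res(7,6)=4

Residual capacity of (7,6): 4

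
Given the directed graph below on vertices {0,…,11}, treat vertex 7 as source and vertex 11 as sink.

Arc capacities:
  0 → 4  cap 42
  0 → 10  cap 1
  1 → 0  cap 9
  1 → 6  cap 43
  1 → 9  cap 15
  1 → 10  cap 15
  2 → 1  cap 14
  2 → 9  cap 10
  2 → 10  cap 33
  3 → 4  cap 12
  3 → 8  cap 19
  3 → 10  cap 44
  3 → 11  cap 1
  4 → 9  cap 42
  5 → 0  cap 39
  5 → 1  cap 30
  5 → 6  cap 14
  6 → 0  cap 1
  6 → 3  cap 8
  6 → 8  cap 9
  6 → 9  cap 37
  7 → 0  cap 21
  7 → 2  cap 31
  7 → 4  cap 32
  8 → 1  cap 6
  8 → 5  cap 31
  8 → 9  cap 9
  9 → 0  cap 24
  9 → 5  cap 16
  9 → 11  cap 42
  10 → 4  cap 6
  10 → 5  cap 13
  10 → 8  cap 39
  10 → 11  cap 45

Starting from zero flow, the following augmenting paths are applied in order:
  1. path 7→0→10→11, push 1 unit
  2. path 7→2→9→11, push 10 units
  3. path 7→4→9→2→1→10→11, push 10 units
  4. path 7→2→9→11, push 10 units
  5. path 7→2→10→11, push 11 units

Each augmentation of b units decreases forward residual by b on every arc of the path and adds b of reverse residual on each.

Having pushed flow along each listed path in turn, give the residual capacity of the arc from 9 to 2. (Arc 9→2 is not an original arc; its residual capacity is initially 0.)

after path 1 (7→0→10→11, push 1): res(9,2)=0
after path 2 (7→2→9→11, push 10): res(9,2)=10
after path 3 (7→4→9→2→1→10→11, push 10): res(9,2)=0
after path 4 (7→2→9→11, push 10): res(9,2)=10
after path 5 (7→2→10→11, push 11): res(9,2)=10

Residual capacity of (9,2): 10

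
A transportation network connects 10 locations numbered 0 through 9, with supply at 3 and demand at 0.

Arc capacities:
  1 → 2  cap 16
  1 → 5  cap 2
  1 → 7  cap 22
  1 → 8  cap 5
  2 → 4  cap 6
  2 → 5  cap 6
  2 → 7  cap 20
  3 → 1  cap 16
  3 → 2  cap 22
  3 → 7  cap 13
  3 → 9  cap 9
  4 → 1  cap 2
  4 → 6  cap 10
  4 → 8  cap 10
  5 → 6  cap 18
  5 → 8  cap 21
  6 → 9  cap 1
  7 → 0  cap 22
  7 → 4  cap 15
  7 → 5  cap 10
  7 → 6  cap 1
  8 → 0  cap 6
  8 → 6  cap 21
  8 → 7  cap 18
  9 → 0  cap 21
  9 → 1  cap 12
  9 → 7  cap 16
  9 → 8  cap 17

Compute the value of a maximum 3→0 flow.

Maximum flow value: 38

augment #1: 3→7→0 bottleneck 13, total now 13
augment #2: 3→9→0 bottleneck 9, total now 22
augment #3: 3→1→7→0 bottleneck 9, total now 31
augment #4: 3→1→8→0 bottleneck 5, total now 36
augment #5: 3→1→5→8→0 bottleneck 1, total now 37
augment #6: 3→1→5→6→9→0 bottleneck 1, total now 38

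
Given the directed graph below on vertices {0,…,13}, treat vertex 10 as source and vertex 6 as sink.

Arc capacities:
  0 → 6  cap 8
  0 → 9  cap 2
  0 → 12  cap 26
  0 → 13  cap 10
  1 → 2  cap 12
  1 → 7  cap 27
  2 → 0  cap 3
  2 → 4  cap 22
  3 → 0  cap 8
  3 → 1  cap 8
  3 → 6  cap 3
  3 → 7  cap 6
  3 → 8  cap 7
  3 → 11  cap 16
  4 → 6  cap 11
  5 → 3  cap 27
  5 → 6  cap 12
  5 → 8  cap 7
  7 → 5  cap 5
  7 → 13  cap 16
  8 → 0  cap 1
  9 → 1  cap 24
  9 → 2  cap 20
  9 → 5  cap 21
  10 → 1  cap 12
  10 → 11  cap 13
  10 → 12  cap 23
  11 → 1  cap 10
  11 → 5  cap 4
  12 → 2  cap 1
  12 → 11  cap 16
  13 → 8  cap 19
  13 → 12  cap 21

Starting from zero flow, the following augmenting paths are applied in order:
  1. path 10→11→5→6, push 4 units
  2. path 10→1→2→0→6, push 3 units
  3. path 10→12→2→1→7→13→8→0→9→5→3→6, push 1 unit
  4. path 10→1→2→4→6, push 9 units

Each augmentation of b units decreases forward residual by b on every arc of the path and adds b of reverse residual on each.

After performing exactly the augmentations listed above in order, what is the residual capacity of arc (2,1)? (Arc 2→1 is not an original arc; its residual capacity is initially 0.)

after path 1 (10→11→5→6, push 4): res(2,1)=0
after path 2 (10→1→2→0→6, push 3): res(2,1)=3
after path 3 (10→12→2→1→7→13→8→0→9→5→3→6, push 1): res(2,1)=2
after path 4 (10→1→2→4→6, push 9): res(2,1)=11

Residual capacity of (2,1): 11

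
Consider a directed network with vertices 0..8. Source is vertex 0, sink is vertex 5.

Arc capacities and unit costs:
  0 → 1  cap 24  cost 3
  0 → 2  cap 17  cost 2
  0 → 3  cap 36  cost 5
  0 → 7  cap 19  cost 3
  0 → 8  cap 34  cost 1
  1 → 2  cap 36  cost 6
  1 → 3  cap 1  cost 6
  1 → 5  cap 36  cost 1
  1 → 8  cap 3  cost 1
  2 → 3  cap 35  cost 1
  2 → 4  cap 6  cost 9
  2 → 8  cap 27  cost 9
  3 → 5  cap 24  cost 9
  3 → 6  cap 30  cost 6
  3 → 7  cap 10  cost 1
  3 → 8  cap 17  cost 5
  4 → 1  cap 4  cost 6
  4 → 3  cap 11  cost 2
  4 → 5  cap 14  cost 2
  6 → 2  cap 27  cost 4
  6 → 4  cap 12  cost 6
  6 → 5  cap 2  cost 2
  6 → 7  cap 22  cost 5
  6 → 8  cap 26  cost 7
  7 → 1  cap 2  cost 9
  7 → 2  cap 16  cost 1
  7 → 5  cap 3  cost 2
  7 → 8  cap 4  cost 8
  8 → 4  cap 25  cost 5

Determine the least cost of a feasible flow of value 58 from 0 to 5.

shortest-cost path #1: 0→1→5 push 24 @ unit cost 4 (adds 96)
shortest-cost path #2: 0→7→5 push 3 @ unit cost 5 (adds 15)
shortest-cost path #3: 0→8→4→5 push 14 @ unit cost 8 (adds 112)
shortest-cost path #4: 0→2→3→6→5 push 2 @ unit cost 11 (adds 22)
shortest-cost path #5: 0→2→3→5 push 15 @ unit cost 12 (adds 180)
total cost = 425

Minimum cost for 58 units: 425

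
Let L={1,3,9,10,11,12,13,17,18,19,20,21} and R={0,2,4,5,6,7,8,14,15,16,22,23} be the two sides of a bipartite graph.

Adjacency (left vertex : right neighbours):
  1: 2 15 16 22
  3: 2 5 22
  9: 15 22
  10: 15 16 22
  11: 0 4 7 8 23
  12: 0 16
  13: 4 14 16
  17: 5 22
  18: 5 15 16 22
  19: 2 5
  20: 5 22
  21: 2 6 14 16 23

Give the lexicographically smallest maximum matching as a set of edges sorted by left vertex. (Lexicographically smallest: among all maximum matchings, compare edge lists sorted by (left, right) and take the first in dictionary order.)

Lex-smallest maximum matching: {(1,2), (3,5), (9,15), (10,16), (11,4), (12,0), (13,14), (17,22), (21,6)}

|M| = 9 (so the lex-smallest maximum matching has 9 edges)
process left vertices in ascending order; for each, take the smallest-labelled available neighbour that still permits 9 edges overall, or leave it unmatched if none does
lex-smallest matching: {1-2, 3-5, 9-15, 10-16, 11-4, 12-0, 13-14, 17-22, 21-6}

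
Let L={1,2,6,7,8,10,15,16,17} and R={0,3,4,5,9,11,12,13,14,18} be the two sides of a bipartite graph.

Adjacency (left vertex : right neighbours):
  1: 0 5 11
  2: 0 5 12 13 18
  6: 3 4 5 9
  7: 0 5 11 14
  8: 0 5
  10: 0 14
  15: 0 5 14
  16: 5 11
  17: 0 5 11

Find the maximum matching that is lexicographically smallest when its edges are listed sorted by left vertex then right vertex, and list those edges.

|M| = 6 (so the lex-smallest maximum matching has 6 edges)
process left vertices in ascending order; for each, take the smallest-labelled available neighbour that still permits 6 edges overall, or leave it unmatched if none does
lex-smallest matching: {1-0, 2-12, 6-3, 7-5, 10-14, 16-11}

Lex-smallest maximum matching: {(1,0), (2,12), (6,3), (7,5), (10,14), (16,11)}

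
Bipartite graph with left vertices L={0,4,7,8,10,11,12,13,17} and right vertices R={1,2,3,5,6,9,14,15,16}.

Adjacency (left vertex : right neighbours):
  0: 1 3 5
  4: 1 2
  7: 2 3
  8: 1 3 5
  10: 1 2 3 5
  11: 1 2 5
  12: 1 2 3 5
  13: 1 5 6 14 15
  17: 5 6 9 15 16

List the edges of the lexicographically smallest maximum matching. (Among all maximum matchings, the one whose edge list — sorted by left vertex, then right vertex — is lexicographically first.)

Lex-smallest maximum matching: {(0,1), (4,2), (7,3), (8,5), (13,6), (17,9)}

|M| = 6 (so the lex-smallest maximum matching has 6 edges)
process left vertices in ascending order; for each, take the smallest-labelled available neighbour that still permits 6 edges overall, or leave it unmatched if none does
lex-smallest matching: {0-1, 4-2, 7-3, 8-5, 13-6, 17-9}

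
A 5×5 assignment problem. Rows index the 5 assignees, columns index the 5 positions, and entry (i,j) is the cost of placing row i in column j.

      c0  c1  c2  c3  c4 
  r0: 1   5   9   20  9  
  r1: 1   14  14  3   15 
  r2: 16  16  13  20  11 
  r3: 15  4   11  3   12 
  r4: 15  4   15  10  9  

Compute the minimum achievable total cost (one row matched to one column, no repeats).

optimal assignment: row0→col2 (cost 9), row1→col0 (cost 1), row2→col4 (cost 11), row3→col3 (cost 3), row4→col1 (cost 4)
total = 9 + 1 + 11 + 3 + 4 = 28

Minimum assignment cost: 28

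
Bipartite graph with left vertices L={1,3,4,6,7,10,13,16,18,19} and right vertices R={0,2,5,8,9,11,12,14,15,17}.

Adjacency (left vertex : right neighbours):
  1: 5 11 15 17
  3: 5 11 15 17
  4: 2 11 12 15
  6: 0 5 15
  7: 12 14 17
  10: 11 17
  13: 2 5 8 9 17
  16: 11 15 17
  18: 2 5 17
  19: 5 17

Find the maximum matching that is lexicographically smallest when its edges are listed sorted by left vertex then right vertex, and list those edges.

Lex-smallest maximum matching: {(1,5), (3,11), (4,12), (6,0), (7,14), (10,17), (13,8), (16,15), (18,2)}

|M| = 9 (so the lex-smallest maximum matching has 9 edges)
process left vertices in ascending order; for each, take the smallest-labelled available neighbour that still permits 9 edges overall, or leave it unmatched if none does
lex-smallest matching: {1-5, 3-11, 4-12, 6-0, 7-14, 10-17, 13-8, 16-15, 18-2}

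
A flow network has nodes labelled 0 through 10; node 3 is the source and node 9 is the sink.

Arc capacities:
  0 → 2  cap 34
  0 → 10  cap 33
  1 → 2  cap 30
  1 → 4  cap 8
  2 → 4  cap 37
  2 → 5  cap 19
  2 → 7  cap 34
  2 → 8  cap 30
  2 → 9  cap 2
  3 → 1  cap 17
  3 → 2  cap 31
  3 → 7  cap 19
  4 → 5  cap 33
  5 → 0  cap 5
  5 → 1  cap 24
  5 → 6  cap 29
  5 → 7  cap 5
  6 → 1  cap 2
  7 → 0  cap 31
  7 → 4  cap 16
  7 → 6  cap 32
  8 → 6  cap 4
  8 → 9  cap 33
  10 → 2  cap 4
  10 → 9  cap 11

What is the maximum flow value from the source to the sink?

augment #1: 3→2→9 bottleneck 2, total now 2
augment #2: 3→2→8→9 bottleneck 29, total now 31
augment #3: 3→1→2→8→9 bottleneck 1, total now 32
augment #4: 3→7→0→10→9 bottleneck 11, total now 43

Maximum flow value: 43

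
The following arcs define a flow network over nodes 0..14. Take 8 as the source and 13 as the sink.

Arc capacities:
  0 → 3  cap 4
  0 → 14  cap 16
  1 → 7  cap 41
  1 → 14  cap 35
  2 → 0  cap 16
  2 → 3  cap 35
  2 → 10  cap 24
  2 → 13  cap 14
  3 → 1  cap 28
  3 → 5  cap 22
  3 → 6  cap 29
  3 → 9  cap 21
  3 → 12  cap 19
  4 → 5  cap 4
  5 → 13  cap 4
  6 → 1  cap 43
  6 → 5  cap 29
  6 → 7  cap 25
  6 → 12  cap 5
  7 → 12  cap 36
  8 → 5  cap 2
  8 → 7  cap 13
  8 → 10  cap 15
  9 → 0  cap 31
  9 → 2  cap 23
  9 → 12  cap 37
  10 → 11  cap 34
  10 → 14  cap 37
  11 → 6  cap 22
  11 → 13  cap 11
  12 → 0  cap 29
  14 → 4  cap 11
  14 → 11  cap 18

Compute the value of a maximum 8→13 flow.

Maximum flow value: 19

augment #1: 8→5→13 bottleneck 2, total now 2
augment #2: 8→10→11→13 bottleneck 11, total now 13
augment #3: 8→10→11→6→5→13 bottleneck 2, total now 15
augment #4: 8→7→12→0→3→9→2→13 bottleneck 4, total now 19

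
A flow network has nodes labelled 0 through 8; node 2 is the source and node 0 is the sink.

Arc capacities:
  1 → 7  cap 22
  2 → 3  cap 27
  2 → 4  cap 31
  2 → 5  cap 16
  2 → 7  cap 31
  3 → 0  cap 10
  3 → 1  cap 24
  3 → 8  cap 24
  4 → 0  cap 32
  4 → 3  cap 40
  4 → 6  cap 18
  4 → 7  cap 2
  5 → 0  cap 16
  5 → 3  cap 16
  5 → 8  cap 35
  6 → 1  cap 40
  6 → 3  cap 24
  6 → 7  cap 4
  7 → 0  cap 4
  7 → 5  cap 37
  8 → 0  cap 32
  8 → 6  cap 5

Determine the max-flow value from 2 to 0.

augment #1: 2→3→0 bottleneck 10, total now 10
augment #2: 2→4→0 bottleneck 31, total now 41
augment #3: 2→5→0 bottleneck 16, total now 57
augment #4: 2→7→0 bottleneck 4, total now 61
augment #5: 2→3→8→0 bottleneck 17, total now 78
augment #6: 2→7→5→8→0 bottleneck 15, total now 93

Maximum flow value: 93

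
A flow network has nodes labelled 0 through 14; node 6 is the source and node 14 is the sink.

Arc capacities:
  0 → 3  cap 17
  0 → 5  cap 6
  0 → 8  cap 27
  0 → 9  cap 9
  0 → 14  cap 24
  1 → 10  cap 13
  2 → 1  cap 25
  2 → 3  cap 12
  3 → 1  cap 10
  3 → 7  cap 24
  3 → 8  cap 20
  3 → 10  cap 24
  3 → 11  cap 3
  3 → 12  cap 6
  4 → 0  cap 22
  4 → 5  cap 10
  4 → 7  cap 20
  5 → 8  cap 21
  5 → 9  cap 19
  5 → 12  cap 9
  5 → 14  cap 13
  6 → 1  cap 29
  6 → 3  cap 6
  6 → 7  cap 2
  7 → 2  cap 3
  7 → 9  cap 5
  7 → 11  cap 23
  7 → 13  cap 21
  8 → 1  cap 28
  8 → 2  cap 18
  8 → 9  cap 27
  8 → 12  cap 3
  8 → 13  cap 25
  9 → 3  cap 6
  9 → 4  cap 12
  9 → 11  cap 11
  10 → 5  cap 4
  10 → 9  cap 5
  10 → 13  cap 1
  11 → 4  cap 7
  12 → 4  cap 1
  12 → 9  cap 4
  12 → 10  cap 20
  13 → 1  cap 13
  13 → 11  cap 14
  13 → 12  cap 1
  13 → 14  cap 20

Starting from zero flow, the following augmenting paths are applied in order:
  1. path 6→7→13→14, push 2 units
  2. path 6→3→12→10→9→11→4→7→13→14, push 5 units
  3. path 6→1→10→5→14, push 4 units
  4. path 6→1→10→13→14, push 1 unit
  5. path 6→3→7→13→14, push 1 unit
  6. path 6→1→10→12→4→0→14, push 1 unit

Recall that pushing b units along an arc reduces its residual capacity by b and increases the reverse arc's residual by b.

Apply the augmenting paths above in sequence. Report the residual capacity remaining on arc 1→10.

after path 1 (6→7→13→14, push 2): res(1,10)=13
after path 2 (6→3→12→10→9→11→4→7→13→14, push 5): res(1,10)=13
after path 3 (6→1→10→5→14, push 4): res(1,10)=9
after path 4 (6→1→10→13→14, push 1): res(1,10)=8
after path 5 (6→3→7→13→14, push 1): res(1,10)=8
after path 6 (6→1→10→12→4→0→14, push 1): res(1,10)=7

Residual capacity of (1,10): 7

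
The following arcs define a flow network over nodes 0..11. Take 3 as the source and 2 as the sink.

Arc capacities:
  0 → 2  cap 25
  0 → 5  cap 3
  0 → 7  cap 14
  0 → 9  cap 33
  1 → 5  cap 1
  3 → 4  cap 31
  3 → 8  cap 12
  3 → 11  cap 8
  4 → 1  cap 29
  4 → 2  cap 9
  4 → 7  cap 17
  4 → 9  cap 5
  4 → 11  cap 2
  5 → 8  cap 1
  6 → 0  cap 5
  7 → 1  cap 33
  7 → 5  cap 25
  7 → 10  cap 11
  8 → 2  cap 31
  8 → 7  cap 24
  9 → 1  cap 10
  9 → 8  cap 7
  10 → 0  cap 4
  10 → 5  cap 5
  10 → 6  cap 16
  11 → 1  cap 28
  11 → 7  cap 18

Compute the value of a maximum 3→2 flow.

augment #1: 3→4→2 bottleneck 9, total now 9
augment #2: 3→8→2 bottleneck 12, total now 21
augment #3: 3→4→9→8→2 bottleneck 5, total now 26
augment #4: 3→4→1→5→8→2 bottleneck 1, total now 27
augment #5: 3→4→7→10→0→2 bottleneck 4, total now 31
augment #6: 3→4→7→10→6→0→2 bottleneck 5, total now 36

Maximum flow value: 36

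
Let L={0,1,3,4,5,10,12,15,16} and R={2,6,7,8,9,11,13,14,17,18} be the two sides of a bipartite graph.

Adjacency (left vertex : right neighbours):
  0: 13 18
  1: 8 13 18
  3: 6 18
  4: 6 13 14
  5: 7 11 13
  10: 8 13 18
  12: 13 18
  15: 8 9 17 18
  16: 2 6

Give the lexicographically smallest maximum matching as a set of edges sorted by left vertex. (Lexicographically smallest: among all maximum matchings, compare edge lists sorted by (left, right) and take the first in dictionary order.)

Lex-smallest maximum matching: {(0,13), (1,8), (3,6), (4,14), (5,7), (10,18), (15,9), (16,2)}

|M| = 8 (so the lex-smallest maximum matching has 8 edges)
process left vertices in ascending order; for each, take the smallest-labelled available neighbour that still permits 8 edges overall, or leave it unmatched if none does
lex-smallest matching: {0-13, 1-8, 3-6, 4-14, 5-7, 10-18, 15-9, 16-2}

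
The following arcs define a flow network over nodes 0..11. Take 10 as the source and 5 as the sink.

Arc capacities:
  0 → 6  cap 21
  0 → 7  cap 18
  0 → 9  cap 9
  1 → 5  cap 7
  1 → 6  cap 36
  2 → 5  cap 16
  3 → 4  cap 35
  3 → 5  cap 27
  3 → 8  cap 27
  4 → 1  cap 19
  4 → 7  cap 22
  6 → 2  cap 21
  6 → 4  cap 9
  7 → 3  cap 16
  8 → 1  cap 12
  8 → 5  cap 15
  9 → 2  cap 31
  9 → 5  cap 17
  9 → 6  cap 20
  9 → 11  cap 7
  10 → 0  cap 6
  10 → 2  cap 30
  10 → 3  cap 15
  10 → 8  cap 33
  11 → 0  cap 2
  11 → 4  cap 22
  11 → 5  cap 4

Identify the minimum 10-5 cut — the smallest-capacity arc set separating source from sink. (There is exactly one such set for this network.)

Min-cut arcs: {(2,5), (8,1), (8,5), (10,0), (10,3)} (total capacity 64)

augment #1: 10→2→5 push 16
augment #2: 10→3→5 push 15
augment #3: 10→8→5 push 15
augment #4: 10→0→9→5 push 6
augment #5: 10→8→1→5 push 7
augment #6: 10→8→1→6→4→7→3→5 push 5
max flow = 64; residual-reachable set from 10 gives S-side
cut edges (S→T): {(2,5), (8,1), (8,5), (10,0), (10,3)} total cap 64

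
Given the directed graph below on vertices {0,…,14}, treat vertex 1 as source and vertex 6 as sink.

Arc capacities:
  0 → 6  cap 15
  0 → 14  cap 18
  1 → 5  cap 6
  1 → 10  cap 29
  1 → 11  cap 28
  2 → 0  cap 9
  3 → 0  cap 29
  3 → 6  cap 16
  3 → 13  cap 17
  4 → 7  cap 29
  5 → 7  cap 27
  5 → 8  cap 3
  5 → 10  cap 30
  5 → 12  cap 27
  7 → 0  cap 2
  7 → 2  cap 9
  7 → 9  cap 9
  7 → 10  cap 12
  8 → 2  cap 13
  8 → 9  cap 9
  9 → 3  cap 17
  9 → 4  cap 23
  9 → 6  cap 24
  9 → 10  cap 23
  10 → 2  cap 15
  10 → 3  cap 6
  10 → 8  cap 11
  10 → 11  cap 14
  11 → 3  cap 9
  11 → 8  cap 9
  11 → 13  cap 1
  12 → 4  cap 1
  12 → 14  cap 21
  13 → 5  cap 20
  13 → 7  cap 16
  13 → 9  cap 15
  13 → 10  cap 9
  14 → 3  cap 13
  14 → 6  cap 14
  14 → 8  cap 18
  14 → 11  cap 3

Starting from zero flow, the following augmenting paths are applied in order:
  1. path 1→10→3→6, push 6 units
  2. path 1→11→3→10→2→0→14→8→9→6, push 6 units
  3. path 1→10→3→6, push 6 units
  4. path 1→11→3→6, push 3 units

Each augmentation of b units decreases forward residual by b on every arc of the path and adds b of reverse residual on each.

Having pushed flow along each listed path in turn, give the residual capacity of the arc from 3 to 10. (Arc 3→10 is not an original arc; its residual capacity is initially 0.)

after path 1 (1→10→3→6, push 6): res(3,10)=6
after path 2 (1→11→3→10→2→0→14→8→9→6, push 6): res(3,10)=0
after path 3 (1→10→3→6, push 6): res(3,10)=6
after path 4 (1→11→3→6, push 3): res(3,10)=6

Residual capacity of (3,10): 6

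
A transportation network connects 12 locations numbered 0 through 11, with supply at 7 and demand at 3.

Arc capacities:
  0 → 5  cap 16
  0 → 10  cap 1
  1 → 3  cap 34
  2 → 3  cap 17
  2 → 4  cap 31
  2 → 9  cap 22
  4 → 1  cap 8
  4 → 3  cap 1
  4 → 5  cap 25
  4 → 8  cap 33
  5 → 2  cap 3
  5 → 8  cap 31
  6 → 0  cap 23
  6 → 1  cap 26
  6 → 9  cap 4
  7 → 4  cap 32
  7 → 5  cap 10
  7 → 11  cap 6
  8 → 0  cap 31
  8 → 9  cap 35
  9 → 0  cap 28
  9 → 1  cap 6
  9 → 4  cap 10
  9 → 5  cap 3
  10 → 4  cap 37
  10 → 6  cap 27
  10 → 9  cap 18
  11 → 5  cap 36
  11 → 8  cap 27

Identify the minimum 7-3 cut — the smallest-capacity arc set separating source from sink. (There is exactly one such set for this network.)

augment #1: 7→4→3 push 1
augment #2: 7→4→1→3 push 8
augment #3: 7→5→2→3 push 3
augment #4: 7→4→8→9→1→3 push 6
augment #5: 7→4→8→0→10→6→1→3 push 1
max flow = 19; residual-reachable set from 7 gives S-side
cut edges (S→T): {(0,10), (4,1), (4,3), (5,2), (9,1)} total cap 19

Min-cut arcs: {(0,10), (4,1), (4,3), (5,2), (9,1)} (total capacity 19)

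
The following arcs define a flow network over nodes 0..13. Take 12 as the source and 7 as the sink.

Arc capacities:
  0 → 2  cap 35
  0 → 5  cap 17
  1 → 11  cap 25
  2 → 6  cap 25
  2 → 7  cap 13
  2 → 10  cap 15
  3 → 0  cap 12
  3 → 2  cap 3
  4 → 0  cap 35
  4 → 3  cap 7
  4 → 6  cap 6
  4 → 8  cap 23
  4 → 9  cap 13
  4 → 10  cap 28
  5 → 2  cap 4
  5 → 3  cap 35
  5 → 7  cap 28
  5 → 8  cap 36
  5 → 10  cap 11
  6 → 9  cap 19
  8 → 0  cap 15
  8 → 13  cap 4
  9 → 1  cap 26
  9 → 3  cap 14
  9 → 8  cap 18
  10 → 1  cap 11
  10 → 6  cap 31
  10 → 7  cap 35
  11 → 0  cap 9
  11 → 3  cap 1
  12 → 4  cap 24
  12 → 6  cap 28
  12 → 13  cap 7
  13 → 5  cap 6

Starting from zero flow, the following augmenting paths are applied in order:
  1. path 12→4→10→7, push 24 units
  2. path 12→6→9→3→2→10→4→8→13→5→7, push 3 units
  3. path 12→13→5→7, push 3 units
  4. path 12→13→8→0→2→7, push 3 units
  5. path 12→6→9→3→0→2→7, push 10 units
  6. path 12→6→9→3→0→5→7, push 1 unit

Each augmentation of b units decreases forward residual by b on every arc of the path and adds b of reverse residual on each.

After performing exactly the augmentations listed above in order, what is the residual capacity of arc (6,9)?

Residual capacity of (6,9): 5

after path 1 (12→4→10→7, push 24): res(6,9)=19
after path 2 (12→6→9→3→2→10→4→8→13→5→7, push 3): res(6,9)=16
after path 3 (12→13→5→7, push 3): res(6,9)=16
after path 4 (12→13→8→0→2→7, push 3): res(6,9)=16
after path 5 (12→6→9→3→0→2→7, push 10): res(6,9)=6
after path 6 (12→6→9→3→0→5→7, push 1): res(6,9)=5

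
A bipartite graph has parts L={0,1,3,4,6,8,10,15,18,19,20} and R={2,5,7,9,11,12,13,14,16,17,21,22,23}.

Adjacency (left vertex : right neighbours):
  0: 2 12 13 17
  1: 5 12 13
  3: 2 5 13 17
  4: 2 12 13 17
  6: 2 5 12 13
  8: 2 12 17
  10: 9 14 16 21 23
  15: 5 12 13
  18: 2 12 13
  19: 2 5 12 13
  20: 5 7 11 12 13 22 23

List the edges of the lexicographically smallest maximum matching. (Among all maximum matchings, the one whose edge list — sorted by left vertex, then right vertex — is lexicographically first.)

Lex-smallest maximum matching: {(0,2), (1,5), (3,13), (4,12), (8,17), (10,9), (20,7)}

|M| = 7 (so the lex-smallest maximum matching has 7 edges)
process left vertices in ascending order; for each, take the smallest-labelled available neighbour that still permits 7 edges overall, or leave it unmatched if none does
lex-smallest matching: {0-2, 1-5, 3-13, 4-12, 8-17, 10-9, 20-7}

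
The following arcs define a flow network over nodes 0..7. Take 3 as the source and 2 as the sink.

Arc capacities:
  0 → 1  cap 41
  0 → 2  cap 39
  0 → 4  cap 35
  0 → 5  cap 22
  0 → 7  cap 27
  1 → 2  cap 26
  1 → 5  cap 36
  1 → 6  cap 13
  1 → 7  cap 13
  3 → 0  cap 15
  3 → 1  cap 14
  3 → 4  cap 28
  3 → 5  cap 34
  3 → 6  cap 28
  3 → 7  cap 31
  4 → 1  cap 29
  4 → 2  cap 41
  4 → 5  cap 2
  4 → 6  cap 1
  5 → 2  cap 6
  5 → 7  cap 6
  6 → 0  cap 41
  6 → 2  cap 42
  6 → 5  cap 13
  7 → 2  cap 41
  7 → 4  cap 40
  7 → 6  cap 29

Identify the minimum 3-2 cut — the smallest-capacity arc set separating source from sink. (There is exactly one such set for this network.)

augment #1: 3→0→2 push 15
augment #2: 3→1→2 push 14
augment #3: 3→4→2 push 28
augment #4: 3→5→2 push 6
augment #5: 3→6→2 push 28
augment #6: 3→7→2 push 31
augment #7: 3→5→7→2 push 6
max flow = 128; residual-reachable set from 3 gives S-side
cut edges (S→T): {(3,0), (3,1), (3,4), (3,6), (3,7), (5,2), (5,7)} total cap 128

Min-cut arcs: {(3,0), (3,1), (3,4), (3,6), (3,7), (5,2), (5,7)} (total capacity 128)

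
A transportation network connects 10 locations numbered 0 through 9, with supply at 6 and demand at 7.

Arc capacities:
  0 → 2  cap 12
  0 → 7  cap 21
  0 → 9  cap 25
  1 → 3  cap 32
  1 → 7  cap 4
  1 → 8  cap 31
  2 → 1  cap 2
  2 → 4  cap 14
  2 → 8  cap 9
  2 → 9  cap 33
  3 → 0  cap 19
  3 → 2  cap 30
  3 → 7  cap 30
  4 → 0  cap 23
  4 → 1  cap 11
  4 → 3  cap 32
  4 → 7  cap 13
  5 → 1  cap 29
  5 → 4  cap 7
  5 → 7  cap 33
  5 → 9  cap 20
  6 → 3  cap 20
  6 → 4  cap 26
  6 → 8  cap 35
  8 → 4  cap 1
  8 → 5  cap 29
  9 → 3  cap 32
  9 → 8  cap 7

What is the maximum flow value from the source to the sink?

Maximum flow value: 76

augment #1: 6→3→7 bottleneck 20, total now 20
augment #2: 6→4→7 bottleneck 13, total now 33
augment #3: 6→4→0→7 bottleneck 13, total now 46
augment #4: 6→8→5→7 bottleneck 29, total now 75
augment #5: 6→8→4→0→7 bottleneck 1, total now 76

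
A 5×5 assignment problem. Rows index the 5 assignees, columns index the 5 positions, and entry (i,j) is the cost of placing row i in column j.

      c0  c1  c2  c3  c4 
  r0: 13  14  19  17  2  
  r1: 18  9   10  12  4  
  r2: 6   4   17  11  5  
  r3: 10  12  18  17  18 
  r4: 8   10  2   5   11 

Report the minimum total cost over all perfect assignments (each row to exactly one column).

Minimum assignment cost: 30

optimal assignment: row0→col4 (cost 2), row1→col3 (cost 12), row2→col1 (cost 4), row3→col0 (cost 10), row4→col2 (cost 2)
total = 2 + 12 + 4 + 10 + 2 = 30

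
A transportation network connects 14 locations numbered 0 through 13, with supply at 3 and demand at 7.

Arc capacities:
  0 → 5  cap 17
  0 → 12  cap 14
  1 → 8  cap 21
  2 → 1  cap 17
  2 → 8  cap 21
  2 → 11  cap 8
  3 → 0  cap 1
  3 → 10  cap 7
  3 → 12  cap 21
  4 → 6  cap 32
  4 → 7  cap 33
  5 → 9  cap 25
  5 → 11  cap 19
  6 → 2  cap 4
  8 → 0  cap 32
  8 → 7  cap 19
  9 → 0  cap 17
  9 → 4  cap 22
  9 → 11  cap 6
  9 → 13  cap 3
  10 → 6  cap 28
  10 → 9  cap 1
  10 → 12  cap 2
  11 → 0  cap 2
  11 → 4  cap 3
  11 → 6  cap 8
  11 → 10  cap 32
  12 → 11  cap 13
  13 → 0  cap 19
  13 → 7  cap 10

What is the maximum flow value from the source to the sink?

Maximum flow value: 11

augment #1: 3→10→9→4→7 bottleneck 1, total now 1
augment #2: 3→12→11→4→7 bottleneck 3, total now 4
augment #3: 3→0→5→9→4→7 bottleneck 1, total now 5
augment #4: 3→10→6→2→8→7 bottleneck 4, total now 9
augment #5: 3→12→11→0→5→9→4→7 bottleneck 2, total now 11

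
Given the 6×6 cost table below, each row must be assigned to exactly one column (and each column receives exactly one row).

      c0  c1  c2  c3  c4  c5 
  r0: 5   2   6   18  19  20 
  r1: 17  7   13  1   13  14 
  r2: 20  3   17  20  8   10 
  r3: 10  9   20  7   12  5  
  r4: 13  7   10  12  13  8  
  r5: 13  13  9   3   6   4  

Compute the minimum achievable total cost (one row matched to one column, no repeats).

Minimum assignment cost: 30

optimal assignment: row0→col0 (cost 5), row1→col3 (cost 1), row2→col1 (cost 3), row3→col5 (cost 5), row4→col2 (cost 10), row5→col4 (cost 6)
total = 5 + 1 + 3 + 5 + 10 + 6 = 30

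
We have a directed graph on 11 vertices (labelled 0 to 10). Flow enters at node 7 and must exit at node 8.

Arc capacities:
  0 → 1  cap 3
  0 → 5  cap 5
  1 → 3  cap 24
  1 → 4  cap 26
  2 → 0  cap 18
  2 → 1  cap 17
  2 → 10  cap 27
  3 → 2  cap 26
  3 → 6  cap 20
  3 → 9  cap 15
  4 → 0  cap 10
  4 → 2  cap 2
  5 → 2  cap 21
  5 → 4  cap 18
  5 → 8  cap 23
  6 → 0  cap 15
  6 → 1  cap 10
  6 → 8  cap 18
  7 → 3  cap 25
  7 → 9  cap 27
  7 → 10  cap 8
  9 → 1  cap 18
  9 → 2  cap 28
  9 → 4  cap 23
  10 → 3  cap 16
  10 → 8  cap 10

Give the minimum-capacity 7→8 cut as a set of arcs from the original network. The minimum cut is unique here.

augment #1: 7→10→8 push 8
augment #2: 7→3→6→8 push 18
augment #3: 7→3→2→10→8 push 2
augment #4: 7→3→2→0→5→8 push 5
max flow = 33; residual-reachable set from 7 gives S-side
cut edges (S→T): {(0,5), (6,8), (10,8)} total cap 33

Min-cut arcs: {(0,5), (6,8), (10,8)} (total capacity 33)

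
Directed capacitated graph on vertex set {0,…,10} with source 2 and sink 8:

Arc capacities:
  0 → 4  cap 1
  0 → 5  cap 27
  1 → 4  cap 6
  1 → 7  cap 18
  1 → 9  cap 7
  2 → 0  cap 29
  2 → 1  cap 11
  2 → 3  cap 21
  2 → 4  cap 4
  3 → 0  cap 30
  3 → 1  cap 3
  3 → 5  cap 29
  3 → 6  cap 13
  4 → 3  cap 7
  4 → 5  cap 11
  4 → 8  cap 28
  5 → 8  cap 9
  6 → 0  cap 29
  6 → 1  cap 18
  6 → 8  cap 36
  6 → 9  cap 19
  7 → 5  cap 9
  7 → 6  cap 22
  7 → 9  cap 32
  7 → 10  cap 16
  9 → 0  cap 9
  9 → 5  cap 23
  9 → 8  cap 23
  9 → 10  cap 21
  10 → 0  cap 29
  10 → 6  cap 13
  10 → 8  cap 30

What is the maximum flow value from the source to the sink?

augment #1: 2→4→8 bottleneck 4, total now 4
augment #2: 2→0→4→8 bottleneck 1, total now 5
augment #3: 2→0→5→8 bottleneck 9, total now 14
augment #4: 2→1→4→8 bottleneck 6, total now 20
augment #5: 2→1→9→8 bottleneck 5, total now 25
augment #6: 2→3→6→8 bottleneck 13, total now 38
augment #7: 2→3→1→9→8 bottleneck 2, total now 40
augment #8: 2→3→1→7→6→8 bottleneck 1, total now 41

Maximum flow value: 41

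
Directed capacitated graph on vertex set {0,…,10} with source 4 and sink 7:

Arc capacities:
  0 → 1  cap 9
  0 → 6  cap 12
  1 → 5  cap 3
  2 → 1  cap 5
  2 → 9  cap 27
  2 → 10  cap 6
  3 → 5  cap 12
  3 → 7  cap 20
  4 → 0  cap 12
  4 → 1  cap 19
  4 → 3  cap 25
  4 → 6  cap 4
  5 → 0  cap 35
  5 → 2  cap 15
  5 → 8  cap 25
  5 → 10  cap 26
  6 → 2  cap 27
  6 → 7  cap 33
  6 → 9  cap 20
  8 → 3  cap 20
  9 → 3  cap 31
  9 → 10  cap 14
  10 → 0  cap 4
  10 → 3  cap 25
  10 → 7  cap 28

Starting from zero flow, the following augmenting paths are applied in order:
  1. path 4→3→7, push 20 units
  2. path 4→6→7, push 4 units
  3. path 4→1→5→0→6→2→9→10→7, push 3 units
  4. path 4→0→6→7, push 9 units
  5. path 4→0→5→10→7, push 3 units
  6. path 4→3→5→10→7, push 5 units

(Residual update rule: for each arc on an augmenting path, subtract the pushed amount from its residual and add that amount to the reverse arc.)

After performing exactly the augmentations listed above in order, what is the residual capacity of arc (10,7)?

Residual capacity of (10,7): 17

after path 1 (4→3→7, push 20): res(10,7)=28
after path 2 (4→6→7, push 4): res(10,7)=28
after path 3 (4→1→5→0→6→2→9→10→7, push 3): res(10,7)=25
after path 4 (4→0→6→7, push 9): res(10,7)=25
after path 5 (4→0→5→10→7, push 3): res(10,7)=22
after path 6 (4→3→5→10→7, push 5): res(10,7)=17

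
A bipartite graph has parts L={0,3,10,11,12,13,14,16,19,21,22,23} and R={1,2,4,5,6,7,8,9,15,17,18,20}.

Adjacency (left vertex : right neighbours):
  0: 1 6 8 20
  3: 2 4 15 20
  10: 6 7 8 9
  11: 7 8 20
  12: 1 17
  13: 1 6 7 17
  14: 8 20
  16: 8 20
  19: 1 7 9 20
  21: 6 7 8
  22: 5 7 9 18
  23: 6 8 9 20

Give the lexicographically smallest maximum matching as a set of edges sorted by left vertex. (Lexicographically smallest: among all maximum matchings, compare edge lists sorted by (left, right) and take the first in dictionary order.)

|M| = 9 (so the lex-smallest maximum matching has 9 edges)
process left vertices in ascending order; for each, take the smallest-labelled available neighbour that still permits 9 edges overall, or leave it unmatched if none does
lex-smallest matching: {0-1, 3-2, 10-6, 11-7, 12-17, 14-8, 16-20, 19-9, 22-5}

Lex-smallest maximum matching: {(0,1), (3,2), (10,6), (11,7), (12,17), (14,8), (16,20), (19,9), (22,5)}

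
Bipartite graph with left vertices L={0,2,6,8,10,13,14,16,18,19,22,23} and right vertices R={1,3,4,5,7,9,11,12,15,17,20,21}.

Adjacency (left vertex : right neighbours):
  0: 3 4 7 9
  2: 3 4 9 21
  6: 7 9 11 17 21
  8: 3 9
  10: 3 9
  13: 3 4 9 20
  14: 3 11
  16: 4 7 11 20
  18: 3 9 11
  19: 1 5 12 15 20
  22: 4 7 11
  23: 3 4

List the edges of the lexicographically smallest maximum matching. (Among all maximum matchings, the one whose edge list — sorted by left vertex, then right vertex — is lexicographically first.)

|M| = 9 (so the lex-smallest maximum matching has 9 edges)
process left vertices in ascending order; for each, take the smallest-labelled available neighbour that still permits 9 edges overall, or leave it unmatched if none does
lex-smallest matching: {0-3, 2-21, 6-17, 8-9, 13-4, 14-11, 16-20, 19-1, 22-7}

Lex-smallest maximum matching: {(0,3), (2,21), (6,17), (8,9), (13,4), (14,11), (16,20), (19,1), (22,7)}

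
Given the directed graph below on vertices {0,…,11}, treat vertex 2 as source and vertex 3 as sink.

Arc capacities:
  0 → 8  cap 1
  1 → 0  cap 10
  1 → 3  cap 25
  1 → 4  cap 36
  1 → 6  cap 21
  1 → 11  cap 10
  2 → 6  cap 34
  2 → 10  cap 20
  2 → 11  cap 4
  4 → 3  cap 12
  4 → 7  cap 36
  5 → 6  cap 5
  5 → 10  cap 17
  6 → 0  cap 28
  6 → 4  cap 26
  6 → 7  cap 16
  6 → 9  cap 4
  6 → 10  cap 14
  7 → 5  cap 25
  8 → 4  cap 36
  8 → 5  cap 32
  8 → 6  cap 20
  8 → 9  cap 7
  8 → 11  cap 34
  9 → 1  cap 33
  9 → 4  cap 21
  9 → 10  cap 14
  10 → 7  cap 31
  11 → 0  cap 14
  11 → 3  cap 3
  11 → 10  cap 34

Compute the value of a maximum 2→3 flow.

Maximum flow value: 20

augment #1: 2→11→3 bottleneck 3, total now 3
augment #2: 2→6→4→3 bottleneck 12, total now 15
augment #3: 2→6→9→1→3 bottleneck 4, total now 19
augment #4: 2→6→0→8→9→1→3 bottleneck 1, total now 20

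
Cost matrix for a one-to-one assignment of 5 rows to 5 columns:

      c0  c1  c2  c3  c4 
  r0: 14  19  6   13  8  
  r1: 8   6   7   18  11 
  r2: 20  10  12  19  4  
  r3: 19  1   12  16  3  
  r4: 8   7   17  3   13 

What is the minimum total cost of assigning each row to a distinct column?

optimal assignment: row0→col2 (cost 6), row1→col0 (cost 8), row2→col4 (cost 4), row3→col1 (cost 1), row4→col3 (cost 3)
total = 6 + 8 + 4 + 1 + 3 = 22

Minimum assignment cost: 22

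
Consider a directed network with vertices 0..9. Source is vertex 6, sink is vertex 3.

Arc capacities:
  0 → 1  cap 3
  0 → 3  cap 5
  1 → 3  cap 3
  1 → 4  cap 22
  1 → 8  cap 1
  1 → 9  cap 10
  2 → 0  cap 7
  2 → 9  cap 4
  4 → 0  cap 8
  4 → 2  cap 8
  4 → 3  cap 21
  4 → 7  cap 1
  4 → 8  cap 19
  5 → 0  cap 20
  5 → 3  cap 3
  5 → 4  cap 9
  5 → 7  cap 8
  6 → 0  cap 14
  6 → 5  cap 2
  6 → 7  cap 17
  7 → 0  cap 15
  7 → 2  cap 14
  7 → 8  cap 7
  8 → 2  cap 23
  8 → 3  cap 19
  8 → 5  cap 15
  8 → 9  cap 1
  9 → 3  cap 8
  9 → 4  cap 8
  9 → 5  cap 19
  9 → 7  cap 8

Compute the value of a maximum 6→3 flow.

Maximum flow value: 21

augment #1: 6→0→3 bottleneck 5, total now 5
augment #2: 6→5→3 bottleneck 2, total now 7
augment #3: 6→0→1→3 bottleneck 3, total now 10
augment #4: 6→7→8→3 bottleneck 7, total now 17
augment #5: 6→7→2→9→3 bottleneck 4, total now 21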